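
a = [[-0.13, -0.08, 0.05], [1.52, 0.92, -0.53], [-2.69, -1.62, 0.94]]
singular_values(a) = [3.77, 0.0, 0.0]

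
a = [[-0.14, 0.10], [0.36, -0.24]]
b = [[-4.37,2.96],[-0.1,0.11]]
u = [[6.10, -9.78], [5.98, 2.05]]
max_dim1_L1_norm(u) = 15.88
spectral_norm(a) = 0.47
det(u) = 70.99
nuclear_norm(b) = 5.32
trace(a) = -0.38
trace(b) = -4.26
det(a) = -0.00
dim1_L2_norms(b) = [5.28, 0.15]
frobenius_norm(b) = 5.28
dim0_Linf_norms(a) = [0.36, 0.24]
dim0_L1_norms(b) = [4.47, 3.07]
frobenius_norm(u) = 13.15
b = u @ a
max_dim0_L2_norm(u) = 9.99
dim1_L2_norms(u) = [11.53, 6.32]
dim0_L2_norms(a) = [0.39, 0.26]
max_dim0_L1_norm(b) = 4.47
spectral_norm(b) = 5.28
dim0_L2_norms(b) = [4.37, 2.96]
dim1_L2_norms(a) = [0.17, 0.43]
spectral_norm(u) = 11.65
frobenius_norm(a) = 0.47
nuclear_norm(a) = 0.47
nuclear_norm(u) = 17.74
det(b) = -0.18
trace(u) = 8.15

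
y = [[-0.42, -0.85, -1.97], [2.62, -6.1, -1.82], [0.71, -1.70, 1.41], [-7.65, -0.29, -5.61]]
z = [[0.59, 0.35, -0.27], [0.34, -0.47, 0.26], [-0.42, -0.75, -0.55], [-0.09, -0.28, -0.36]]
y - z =[[-1.01, -1.20, -1.70], [2.28, -5.63, -2.08], [1.13, -0.95, 1.96], [-7.56, -0.01, -5.25]]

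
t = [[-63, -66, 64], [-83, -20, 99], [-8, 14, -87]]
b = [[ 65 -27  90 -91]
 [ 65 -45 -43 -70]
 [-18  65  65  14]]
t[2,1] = 14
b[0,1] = -27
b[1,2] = -43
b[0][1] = -27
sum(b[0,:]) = 37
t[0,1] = -66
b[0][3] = -91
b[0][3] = -91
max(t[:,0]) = -8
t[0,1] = -66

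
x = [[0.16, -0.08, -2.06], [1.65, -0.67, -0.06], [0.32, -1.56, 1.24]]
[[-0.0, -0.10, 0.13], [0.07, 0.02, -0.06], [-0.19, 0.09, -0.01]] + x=[[0.16, -0.18, -1.93], [1.72, -0.65, -0.12], [0.13, -1.47, 1.23]]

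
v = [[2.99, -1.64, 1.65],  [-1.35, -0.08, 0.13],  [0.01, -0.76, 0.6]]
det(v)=0.516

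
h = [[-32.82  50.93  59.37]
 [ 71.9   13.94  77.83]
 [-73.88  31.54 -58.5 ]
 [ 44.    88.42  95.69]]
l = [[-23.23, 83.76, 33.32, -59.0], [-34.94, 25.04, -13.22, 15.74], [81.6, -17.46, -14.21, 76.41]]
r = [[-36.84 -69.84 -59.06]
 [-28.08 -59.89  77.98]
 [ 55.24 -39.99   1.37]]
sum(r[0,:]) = -165.74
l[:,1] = [83.76, 25.04, -17.46]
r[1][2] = 77.98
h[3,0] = 44.0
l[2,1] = -17.46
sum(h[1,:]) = 163.67000000000002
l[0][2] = 33.32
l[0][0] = -23.23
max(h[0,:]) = 59.37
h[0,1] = 50.93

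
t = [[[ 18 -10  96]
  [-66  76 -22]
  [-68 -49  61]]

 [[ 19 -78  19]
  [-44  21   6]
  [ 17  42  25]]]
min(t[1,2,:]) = 17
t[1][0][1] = -78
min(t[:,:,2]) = -22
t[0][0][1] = -10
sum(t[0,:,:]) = 36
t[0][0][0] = 18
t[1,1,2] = 6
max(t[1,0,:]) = 19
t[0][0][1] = -10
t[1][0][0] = 19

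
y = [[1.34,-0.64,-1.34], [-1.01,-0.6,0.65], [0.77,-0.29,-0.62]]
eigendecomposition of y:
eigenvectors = [[-0.78, -0.68, 0.32], [0.34, 0.28, 0.94], [-0.52, -0.67, 0.09]]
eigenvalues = [0.73, 0.28, -0.89]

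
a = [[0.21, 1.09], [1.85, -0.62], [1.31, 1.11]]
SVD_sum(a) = [[0.42,0.09], [1.64,0.35], [1.48,0.32]] + [[-0.21,1.0], [0.21,-0.97], [-0.17,0.79]]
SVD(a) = [[-0.19,  0.62], [-0.73,  -0.61], [-0.66,  0.49]] @ diag([2.3017224000788166, 1.63993109397176]) @ [[-0.98, -0.21], [-0.21, 0.98]]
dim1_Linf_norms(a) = [1.09, 1.85, 1.31]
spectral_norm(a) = 2.30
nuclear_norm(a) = 3.94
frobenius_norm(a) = 2.83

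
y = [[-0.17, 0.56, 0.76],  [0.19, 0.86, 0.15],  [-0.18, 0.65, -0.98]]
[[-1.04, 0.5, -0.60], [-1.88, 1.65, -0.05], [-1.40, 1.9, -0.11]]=y @ [[-0.4, 0.36, 1.25], [-2.12, 1.96, -0.28], [0.1, -0.71, -0.30]]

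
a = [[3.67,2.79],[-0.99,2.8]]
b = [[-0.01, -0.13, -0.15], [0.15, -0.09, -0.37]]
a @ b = [[0.38, -0.73, -1.58], [0.43, -0.12, -0.89]]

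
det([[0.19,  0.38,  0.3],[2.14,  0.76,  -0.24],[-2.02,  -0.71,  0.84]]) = -0.405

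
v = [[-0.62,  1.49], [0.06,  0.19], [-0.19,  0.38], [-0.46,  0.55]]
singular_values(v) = [1.81, 0.24]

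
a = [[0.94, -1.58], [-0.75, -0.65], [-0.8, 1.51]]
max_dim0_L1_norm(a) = 3.74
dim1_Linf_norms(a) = [1.58, 0.75, 1.51]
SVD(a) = [[-0.73, 0.11], [-0.09, -0.99], [0.68, -0.02]] @ diag([2.5183555371819515, 0.9710743474858156]) @ [[-0.46,0.89], [0.89,0.46]]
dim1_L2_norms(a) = [1.84, 0.99, 1.71]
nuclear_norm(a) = 3.49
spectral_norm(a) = 2.52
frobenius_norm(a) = 2.70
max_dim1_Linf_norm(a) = 1.58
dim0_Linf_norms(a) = [0.94, 1.58]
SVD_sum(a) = [[0.84, -1.63], [0.11, -0.21], [-0.79, 1.52]] + [[0.1,0.05],  [-0.86,-0.44],  [-0.01,-0.01]]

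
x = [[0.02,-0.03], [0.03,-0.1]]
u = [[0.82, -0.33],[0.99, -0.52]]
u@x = [[0.01, 0.01], [0.00, 0.02]]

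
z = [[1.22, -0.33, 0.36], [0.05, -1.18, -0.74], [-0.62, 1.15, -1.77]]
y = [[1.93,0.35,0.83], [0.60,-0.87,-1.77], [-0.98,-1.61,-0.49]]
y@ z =[[1.86, -0.10, -1.03], [1.79, -1.21, 3.99], [-0.97, 1.66, 1.71]]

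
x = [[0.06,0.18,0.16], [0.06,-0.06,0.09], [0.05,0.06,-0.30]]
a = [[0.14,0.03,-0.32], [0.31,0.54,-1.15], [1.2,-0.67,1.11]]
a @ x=[[-0.01, 0.00, 0.12],[-0.01, -0.05, 0.44],[0.09, 0.32, -0.20]]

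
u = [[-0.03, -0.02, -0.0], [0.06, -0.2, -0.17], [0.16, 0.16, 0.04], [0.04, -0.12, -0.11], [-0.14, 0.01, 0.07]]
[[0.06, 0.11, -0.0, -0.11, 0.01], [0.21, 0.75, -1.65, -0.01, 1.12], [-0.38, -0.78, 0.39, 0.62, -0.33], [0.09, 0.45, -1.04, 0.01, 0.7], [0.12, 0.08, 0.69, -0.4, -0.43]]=u @[[1.57, -1.19, -2.36, 3.00, 1.83],[-5.31, -3.5, 3.66, 0.82, -3.40],[5.57, -0.72, 4.57, 0.14, -1.95]]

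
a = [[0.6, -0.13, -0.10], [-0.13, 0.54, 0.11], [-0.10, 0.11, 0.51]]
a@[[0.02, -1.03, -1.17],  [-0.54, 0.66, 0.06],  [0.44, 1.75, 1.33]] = [[0.04, -0.88, -0.84], [-0.25, 0.68, 0.33], [0.16, 1.07, 0.80]]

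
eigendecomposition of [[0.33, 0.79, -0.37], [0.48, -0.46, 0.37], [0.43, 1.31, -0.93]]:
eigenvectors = [[-0.63, -0.28, 0.37], [-0.49, 0.55, -0.46], [-0.6, 0.79, 0.81]]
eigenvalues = [0.6, -0.17, -1.49]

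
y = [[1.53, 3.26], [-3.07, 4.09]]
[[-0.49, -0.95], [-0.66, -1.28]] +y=[[1.04, 2.31],[-3.73, 2.81]]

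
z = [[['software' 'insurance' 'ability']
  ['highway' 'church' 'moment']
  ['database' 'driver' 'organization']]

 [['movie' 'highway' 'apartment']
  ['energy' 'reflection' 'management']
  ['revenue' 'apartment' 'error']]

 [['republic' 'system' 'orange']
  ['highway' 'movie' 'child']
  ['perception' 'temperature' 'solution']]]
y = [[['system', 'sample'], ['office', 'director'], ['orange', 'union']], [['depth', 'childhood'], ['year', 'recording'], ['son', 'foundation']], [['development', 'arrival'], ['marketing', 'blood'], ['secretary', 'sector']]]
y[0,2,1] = 'union'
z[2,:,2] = ['orange', 'child', 'solution']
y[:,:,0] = [['system', 'office', 'orange'], ['depth', 'year', 'son'], ['development', 'marketing', 'secretary']]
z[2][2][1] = 'temperature'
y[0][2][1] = 'union'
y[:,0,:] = [['system', 'sample'], ['depth', 'childhood'], ['development', 'arrival']]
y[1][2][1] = 'foundation'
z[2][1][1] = 'movie'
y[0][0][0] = 'system'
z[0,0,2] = 'ability'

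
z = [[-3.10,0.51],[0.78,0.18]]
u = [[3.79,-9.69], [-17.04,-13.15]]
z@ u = [[-20.44, 23.33],  [-0.11, -9.93]]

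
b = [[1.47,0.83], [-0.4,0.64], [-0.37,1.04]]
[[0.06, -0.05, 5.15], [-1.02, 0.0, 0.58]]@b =[[-1.80,  5.37], [-1.71,  -0.24]]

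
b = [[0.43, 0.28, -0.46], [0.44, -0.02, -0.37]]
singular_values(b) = [0.87, 0.2]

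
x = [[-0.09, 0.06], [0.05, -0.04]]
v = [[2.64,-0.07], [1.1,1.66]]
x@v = [[-0.17, 0.11],[0.09, -0.07]]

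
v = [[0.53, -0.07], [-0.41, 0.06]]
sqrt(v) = [[0.7, -0.08], [-0.49, 0.14]]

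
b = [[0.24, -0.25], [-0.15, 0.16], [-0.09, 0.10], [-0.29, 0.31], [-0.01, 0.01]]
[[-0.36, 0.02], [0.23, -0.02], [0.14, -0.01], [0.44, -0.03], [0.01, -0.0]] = b @ [[-0.44, 0.03],[1.01, -0.07]]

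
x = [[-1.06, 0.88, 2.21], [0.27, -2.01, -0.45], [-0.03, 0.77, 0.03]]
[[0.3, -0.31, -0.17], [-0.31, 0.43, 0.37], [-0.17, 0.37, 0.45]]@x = [[-0.4, 0.76, 0.80], [0.43, -0.85, -0.87], [0.27, -0.55, -0.53]]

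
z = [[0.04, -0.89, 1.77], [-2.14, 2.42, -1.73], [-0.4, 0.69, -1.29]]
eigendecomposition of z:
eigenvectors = [[-0.20,  0.72,  -0.87], [0.96,  0.67,  -0.37], [0.19,  0.19,  0.33]]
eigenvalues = [2.53, -0.34, -1.02]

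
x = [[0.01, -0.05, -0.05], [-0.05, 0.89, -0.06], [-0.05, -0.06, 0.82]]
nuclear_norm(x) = 1.72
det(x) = 0.00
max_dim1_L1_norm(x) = 1.0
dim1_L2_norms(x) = [0.07, 0.89, 0.82]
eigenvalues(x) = [0.0, 0.79, 0.92]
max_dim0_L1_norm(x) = 1.0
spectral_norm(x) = 0.92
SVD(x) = [[0.02, -0.09, -1.0], [-0.87, 0.49, -0.06], [0.49, 0.87, -0.07]] @ diag([0.9248485960588091, 0.7914806376931794, 0.0036707662480113348]) @ [[0.02, -0.87, 0.49], [-0.09, 0.49, 0.87], [-1.0, -0.06, -0.07]]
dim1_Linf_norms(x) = [0.05, 0.89, 0.82]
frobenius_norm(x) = 1.22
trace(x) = 1.72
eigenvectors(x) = [[-1.0, -0.09, 0.02], [-0.06, 0.49, -0.87], [-0.07, 0.87, 0.49]]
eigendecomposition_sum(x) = [[0.0, 0.00, 0.00], [0.0, 0.0, 0.00], [0.00, 0.0, 0.00]] + [[0.01,-0.03,-0.06], [-0.03,0.19,0.33], [-0.06,0.33,0.60]] + [[0.0, -0.02, 0.01], [-0.02, 0.7, -0.39], [0.01, -0.39, 0.22]]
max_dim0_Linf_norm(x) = 0.89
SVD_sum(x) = [[0.00, -0.02, 0.01], [-0.02, 0.70, -0.39], [0.01, -0.39, 0.22]] + [[0.01, -0.03, -0.06],[-0.03, 0.19, 0.33],[-0.06, 0.33, 0.60]] + [[0.0, 0.00, 0.0], [0.00, 0.0, 0.00], [0.00, 0.0, 0.0]]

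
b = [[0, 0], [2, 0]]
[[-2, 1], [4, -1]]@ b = [[2, 0], [-2, 0]]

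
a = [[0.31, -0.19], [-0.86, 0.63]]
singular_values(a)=[1.13, 0.03]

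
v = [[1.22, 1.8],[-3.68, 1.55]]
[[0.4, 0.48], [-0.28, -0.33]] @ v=[[-1.28, 1.46],  [0.87, -1.02]]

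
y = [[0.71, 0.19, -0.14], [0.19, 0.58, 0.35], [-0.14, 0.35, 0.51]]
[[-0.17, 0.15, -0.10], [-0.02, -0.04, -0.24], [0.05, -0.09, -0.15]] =y @ [[-0.26, 0.24, -0.06], [0.05, -0.14, -0.36], [-0.01, -0.01, -0.07]]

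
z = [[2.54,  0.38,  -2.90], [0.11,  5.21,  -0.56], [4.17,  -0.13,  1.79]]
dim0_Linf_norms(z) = [4.17, 5.21, 2.9]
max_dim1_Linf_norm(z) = 5.21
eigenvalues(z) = [(2.18+3.43j), (2.18-3.43j), (5.19+0j)]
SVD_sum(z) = [[0.31, 1.49, -0.38], [1.01, 4.85, -1.24], [0.05, 0.25, -0.06]] + [[2.17, -0.41, 0.16], [-0.88, 0.17, -0.06], [4.15, -0.79, 0.3]] + [[0.06, -0.69, -2.68],[-0.02, 0.19, 0.74],[-0.04, 0.40, 1.56]]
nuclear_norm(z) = 13.50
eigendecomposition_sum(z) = [[1.29+1.61j, (-0.02-0.18j), -1.43+0.93j], [(0.3+0.04j), -0.02-0.02j, -0.06+0.24j], [2.10-1.32j, -0.22-0.00j, (0.91+1.84j)]] + [[1.29-1.61j, (-0.02+0.18j), -1.43-0.93j], [0.30-0.04j, -0.02+0.02j, (-0.06-0.24j)], [2.10+1.32j, (-0.22+0j), (0.91-1.84j)]] + [[(-0.04-0j), (0.42+0j), (-0.04-0j)], [-0.49-0.00j, (5.25+0j), (-0.45-0j)], [-0.03-0.00j, (0.31+0j), (-0.03-0j)]]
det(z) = 85.59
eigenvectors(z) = [[(0.07+0.63j),0.07-0.63j,-0.08+0.00j],[(0.07+0.06j),0.07-0.06j,(-1+0j)],[0.77+0.00j,(0.77-0j),(-0.06+0j)]]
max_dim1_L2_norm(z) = 5.24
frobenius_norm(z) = 7.94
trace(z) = 9.54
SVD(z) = [[-0.29,0.46,-0.84], [-0.95,-0.19,0.23], [-0.05,0.87,0.49]] @ diag([5.347482829393676, 4.864791303894979, 3.2899746137147616]) @ [[-0.20, -0.95, 0.24], [0.98, -0.19, 0.07], [-0.02, 0.25, 0.97]]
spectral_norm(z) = 5.35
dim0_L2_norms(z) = [4.88, 5.23, 3.45]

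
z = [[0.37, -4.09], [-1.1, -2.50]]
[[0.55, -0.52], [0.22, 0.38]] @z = [[0.78, -0.95], [-0.34, -1.85]]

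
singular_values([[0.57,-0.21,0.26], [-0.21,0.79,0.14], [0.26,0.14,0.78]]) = [0.96, 0.91, 0.27]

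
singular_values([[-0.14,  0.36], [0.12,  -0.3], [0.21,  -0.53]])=[0.76, 0.0]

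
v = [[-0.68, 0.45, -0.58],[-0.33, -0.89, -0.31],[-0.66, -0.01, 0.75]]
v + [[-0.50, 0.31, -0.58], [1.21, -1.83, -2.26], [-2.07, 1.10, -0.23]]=[[-1.18,  0.76,  -1.16], [0.88,  -2.72,  -2.57], [-2.73,  1.09,  0.52]]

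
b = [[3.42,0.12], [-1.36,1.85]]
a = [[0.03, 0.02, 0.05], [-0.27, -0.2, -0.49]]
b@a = [[0.07,0.04,0.11], [-0.54,-0.40,-0.97]]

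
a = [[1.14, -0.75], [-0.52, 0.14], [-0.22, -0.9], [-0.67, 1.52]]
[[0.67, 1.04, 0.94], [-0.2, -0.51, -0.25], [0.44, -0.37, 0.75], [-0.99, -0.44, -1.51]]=a @ [[0.23,1.02,0.24], [-0.55,0.16,-0.89]]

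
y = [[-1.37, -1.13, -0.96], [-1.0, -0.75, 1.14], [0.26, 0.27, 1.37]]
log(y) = [[(-1.76+3.27j), 2.51+0.19j, (-3.56+2.07j)], [3.19-0.15j, (-2.38+2.9j), 4.48-2.55j], [(-0.17-0.18j), (0.1-0.28j), 0.14+0.11j]]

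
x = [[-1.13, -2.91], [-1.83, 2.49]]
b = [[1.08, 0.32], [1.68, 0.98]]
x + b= [[-0.05, -2.59], [-0.15, 3.47]]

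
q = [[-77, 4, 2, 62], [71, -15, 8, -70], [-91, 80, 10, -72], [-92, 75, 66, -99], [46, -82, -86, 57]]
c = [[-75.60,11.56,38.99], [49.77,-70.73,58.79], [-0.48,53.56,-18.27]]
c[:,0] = [-75.6, 49.77, -0.48]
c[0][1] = 11.56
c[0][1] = 11.56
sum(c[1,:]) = 37.83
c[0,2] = 38.99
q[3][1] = 75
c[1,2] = 58.79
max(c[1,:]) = 58.79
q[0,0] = -77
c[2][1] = 53.56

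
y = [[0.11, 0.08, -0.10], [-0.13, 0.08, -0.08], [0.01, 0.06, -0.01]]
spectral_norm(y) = 0.18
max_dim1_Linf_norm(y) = 0.13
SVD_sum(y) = [[-0.01, 0.08, -0.08], [-0.01, 0.09, -0.09], [-0.0, 0.03, -0.03]] + [[0.12, 0.00, -0.01], [-0.12, -0.0, 0.01], [0.01, 0.0, -0.0]] + [[-0.0, -0.01, -0.01], [-0.0, -0.0, -0.0], [0.0, 0.03, 0.03]]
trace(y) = 0.18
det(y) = 0.00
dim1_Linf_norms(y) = [0.11, 0.13, 0.06]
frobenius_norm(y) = 0.25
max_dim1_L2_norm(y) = 0.17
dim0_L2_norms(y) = [0.17, 0.13, 0.13]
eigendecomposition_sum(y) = [[0.04+0.03j, 0.04-0.02j, (-0.03+0.05j)], [-0.03+0.08j, 0.05+0.06j, -0.09-0.04j], [0.03+0.03j, 0.03-0.01j, -0.04+0.03j]] + [[(0.04-0.03j), (0.04+0.02j), (-0.03-0.05j)],[-0.03-0.08j, (0.05-0.06j), (-0.09+0.04j)],[(0.03-0.03j), 0.03+0.01j, -0.04-0.03j]] + [[(0.02-0j), 0.00-0.00j, -0.03+0.00j], [-0.07+0.00j, (-0.01+0j), (0.09-0j)], [-0.05+0.00j, -0.01+0.00j, (0.06-0j)]]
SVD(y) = [[-0.66, 0.71, -0.24], [-0.70, -0.7, -0.14], [-0.27, 0.08, 0.96]] @ diag([0.17739534223861267, 0.1706844192383646, 0.037386114819644885]) @ [[0.09, -0.71, 0.70], [0.99, 0.03, -0.09], [0.04, 0.71, 0.71]]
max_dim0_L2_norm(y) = 0.17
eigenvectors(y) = [[(0.07-0.47j), (0.07+0.47j), -0.29+0.00j], [0.79+0.00j, 0.79-0.00j, 0.80+0.00j], [0.15-0.35j, 0.15+0.35j, (0.53+0j)]]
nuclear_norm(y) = 0.39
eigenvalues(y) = [(0.05+0.11j), (0.05-0.11j), (0.07+0j)]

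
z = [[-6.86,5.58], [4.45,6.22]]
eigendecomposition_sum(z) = [[-7.67,2.90], [2.31,-0.87]] + [[0.81,2.68], [2.14,7.09]]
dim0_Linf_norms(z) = [6.86, 6.22]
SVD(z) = [[0.98, 0.20], [0.20, -0.98]] @ diag([8.890796406728564, 7.592143258270516]) @ [[-0.66, 0.75], [-0.75, -0.66]]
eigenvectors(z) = [[-0.96,-0.35],[0.29,-0.94]]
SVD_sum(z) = [[-5.72, 6.57], [-1.16, 1.34]] + [[-1.14, -0.99], [5.61, 4.88]]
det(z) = -67.50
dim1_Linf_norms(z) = [6.86, 6.22]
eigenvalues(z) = [-8.54, 7.9]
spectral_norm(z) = 8.89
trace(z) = -0.64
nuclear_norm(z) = 16.48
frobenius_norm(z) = 11.69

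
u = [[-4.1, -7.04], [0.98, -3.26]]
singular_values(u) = [8.5, 2.38]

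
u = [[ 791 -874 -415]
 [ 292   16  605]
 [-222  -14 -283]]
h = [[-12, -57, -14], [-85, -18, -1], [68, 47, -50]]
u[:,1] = [-874, 16, -14]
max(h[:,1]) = 47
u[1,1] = 16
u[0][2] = -415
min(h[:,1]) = -57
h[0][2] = -14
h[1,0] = -85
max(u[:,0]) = 791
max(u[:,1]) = 16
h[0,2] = -14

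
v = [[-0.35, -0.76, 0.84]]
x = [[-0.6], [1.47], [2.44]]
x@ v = [[0.21,0.46,-0.5],[-0.51,-1.12,1.23],[-0.85,-1.85,2.05]]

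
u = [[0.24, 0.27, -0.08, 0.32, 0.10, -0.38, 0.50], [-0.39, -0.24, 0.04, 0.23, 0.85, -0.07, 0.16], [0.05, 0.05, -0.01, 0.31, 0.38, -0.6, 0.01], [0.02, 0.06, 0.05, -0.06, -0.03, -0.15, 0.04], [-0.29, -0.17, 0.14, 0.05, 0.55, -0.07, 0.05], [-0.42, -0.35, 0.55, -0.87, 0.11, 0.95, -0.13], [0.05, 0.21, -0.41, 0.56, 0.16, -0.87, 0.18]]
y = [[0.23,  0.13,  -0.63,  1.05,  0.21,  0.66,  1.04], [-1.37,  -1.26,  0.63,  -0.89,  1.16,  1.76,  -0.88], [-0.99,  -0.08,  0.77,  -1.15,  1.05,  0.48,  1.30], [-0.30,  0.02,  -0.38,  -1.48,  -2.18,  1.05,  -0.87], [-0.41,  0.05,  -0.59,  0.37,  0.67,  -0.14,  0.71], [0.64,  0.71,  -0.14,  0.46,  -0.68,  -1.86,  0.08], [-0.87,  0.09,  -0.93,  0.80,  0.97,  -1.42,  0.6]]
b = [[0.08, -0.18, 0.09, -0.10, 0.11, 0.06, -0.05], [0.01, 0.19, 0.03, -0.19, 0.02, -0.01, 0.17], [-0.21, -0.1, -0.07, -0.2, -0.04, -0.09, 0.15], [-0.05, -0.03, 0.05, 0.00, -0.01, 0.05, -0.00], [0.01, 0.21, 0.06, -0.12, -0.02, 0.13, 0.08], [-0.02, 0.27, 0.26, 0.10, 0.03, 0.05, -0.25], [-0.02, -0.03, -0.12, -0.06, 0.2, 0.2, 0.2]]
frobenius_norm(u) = 2.53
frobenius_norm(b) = 0.87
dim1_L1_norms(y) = [3.95, 7.95, 5.82, 6.28, 2.94, 4.57, 5.68]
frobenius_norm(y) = 6.34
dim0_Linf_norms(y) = [1.37, 1.26, 0.93, 1.48, 2.18, 1.86, 1.3]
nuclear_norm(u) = 4.41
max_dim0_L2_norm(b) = 0.44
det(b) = -0.00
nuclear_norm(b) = 1.94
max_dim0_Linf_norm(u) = 0.95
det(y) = -0.03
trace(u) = 1.61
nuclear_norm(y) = 13.24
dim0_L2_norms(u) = [0.69, 0.58, 0.71, 1.15, 1.1, 1.48, 0.57]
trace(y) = -2.33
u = b @ y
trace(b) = 0.43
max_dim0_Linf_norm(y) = 2.18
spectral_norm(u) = 2.09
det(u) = -0.00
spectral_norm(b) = 0.58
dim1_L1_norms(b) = [0.67, 0.62, 0.86, 0.19, 0.63, 0.98, 0.83]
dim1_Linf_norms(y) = [1.05, 1.76, 1.3, 2.18, 0.71, 1.86, 1.42]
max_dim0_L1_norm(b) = 1.01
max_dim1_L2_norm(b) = 0.47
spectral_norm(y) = 4.27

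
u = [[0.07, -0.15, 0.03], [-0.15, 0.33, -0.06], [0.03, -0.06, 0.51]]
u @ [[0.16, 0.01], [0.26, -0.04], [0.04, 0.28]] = [[-0.03, 0.02], [0.06, -0.03], [0.01, 0.15]]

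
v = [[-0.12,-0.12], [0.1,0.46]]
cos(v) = [[1.00, 0.02], [-0.02, 0.9]]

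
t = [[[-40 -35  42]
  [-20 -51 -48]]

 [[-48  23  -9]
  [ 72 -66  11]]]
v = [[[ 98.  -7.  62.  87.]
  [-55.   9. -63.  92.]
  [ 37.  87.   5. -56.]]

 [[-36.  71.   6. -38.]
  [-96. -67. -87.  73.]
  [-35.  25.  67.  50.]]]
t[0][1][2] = -48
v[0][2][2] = 5.0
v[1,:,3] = [-38.0, 73.0, 50.0]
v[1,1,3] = 73.0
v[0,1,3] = 92.0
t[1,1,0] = 72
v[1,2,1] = 25.0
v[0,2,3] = -56.0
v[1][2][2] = 67.0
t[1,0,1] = 23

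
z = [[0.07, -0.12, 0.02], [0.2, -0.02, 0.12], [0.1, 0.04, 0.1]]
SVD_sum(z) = [[0.07, -0.01, 0.05],[0.19, -0.03, 0.13],[0.11, -0.02, 0.07]] + [[0.00, -0.11, -0.03], [-0.00, 0.00, 0.00], [-0.0, 0.06, 0.02]] + [[-0.00, -0.00, 0.01], [0.01, 0.0, -0.01], [-0.01, -0.0, 0.01]]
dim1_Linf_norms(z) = [0.12, 0.2, 0.1]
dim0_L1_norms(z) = [0.37, 0.18, 0.24]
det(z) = 0.00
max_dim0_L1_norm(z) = 0.37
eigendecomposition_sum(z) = [[(0.05+0.09j), -0.07-0.01j, (0.03+0.05j)],[0.10-0.05j, -0.01+0.08j, (0.06-0.03j)],[(0.03-0.09j), 0.04+0.05j, (0.02-0.05j)]] + [[0.05-0.09j, (-0.07+0.01j), (0.03-0.05j)], [0.10+0.05j, (-0.01-0.08j), (0.06+0.03j)], [0.03+0.09j, (0.04-0.05j), 0.02+0.05j]] + [[(-0.03-0j), 0.02+0.00j, -0.04-0.00j],[0j, (-0-0j), 0.00+0.00j],[(0.04+0j), (-0.04-0j), 0.07+0.00j]]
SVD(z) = [[-0.3, -0.88, -0.38], [-0.83, 0.04, 0.56], [-0.47, 0.48, -0.74]] @ diag([0.28142914030385113, 0.12860991383202738, 0.018897858395962752]) @ [[-0.83, 0.12, -0.54],[-0.04, 0.96, 0.27],[0.55, 0.25, -0.79]]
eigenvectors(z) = [[0.02+0.58j,0.02-0.58j,-0.51+0.00j], [(0.62+0j),(0.62-0j),0.03+0.00j], [(0.36-0.37j),0.36+0.37j,0.86+0.00j]]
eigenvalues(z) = [(0.05+0.12j), (0.05-0.12j), (0.04+0j)]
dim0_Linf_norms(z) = [0.2, 0.12, 0.12]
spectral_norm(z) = 0.28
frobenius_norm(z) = 0.31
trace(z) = 0.15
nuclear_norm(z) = 0.43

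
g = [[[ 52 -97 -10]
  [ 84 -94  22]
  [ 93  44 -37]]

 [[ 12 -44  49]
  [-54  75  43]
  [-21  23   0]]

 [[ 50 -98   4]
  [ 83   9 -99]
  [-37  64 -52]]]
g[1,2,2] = 0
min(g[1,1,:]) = -54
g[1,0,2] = 49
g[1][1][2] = 43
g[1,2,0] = -21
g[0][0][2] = -10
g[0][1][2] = 22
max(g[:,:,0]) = 93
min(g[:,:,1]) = -98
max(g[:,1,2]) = 43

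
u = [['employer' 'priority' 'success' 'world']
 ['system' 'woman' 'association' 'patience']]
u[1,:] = ['system', 'woman', 'association', 'patience']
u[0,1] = 'priority'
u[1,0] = 'system'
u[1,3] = 'patience'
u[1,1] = 'woman'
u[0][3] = 'world'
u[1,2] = 'association'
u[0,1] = 'priority'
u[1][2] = 'association'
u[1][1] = 'woman'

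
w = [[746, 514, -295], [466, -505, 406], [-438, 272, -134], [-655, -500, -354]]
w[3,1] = -500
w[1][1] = -505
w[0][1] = 514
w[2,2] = -134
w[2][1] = 272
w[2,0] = -438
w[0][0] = 746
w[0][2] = -295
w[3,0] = -655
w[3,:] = [-655, -500, -354]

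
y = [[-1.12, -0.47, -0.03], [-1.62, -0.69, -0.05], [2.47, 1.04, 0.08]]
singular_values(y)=[3.43, 0.01, 0.01]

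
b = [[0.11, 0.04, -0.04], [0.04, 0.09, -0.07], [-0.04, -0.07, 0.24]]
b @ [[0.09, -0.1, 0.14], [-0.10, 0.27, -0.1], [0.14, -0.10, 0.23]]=[[0.0,0.0,0.00], [-0.02,0.03,-0.02], [0.04,-0.04,0.06]]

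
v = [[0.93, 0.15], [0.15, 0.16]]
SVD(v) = [[-0.98, -0.18], [-0.18, 0.98]] @ diag([0.9581888188225814, 0.1318111811774186]) @ [[-0.98, -0.18], [-0.18, 0.98]]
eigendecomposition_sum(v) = [[0.93, 0.17], [0.17, 0.03]] + [[0.0, -0.02],[-0.02, 0.13]]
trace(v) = 1.09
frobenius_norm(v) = 0.97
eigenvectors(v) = [[0.98, -0.18], [0.18, 0.98]]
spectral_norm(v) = 0.96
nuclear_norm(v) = 1.09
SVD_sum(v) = [[0.93, 0.17], [0.17, 0.03]] + [[0.00, -0.02], [-0.02, 0.13]]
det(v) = 0.13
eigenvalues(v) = [0.96, 0.13]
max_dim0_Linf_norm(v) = 0.93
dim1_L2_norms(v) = [0.94, 0.22]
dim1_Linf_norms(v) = [0.93, 0.16]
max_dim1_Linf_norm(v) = 0.93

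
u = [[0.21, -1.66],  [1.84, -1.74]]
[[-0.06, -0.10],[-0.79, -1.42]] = u @ [[-0.45, -0.81], [-0.02, -0.04]]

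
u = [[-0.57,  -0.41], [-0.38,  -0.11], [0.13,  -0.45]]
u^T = [[-0.57, -0.38, 0.13], [-0.41, -0.11, -0.45]]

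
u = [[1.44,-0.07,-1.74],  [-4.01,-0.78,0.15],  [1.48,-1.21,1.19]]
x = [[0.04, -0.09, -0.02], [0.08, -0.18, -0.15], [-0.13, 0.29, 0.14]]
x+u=[[1.48, -0.16, -1.76], [-3.93, -0.96, 0.0], [1.35, -0.92, 1.33]]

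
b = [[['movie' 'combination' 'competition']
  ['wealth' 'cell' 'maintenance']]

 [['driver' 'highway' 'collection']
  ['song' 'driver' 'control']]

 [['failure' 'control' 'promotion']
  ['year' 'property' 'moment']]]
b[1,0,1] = 'highway'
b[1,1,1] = 'driver'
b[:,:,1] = [['combination', 'cell'], ['highway', 'driver'], ['control', 'property']]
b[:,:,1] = [['combination', 'cell'], ['highway', 'driver'], ['control', 'property']]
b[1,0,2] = 'collection'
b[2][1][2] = 'moment'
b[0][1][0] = 'wealth'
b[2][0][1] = 'control'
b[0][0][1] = 'combination'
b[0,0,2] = 'competition'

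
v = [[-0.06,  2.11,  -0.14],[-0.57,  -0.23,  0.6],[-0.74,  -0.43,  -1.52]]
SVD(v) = [[-0.94, -0.3, -0.16],[0.09, 0.24, -0.97],[0.33, -0.92, -0.20]] @ diag([2.1816417171165186, 1.7115316784087165, 0.7530595806045671]) @ [[-0.11,-0.98,-0.15], [0.33,-0.18,0.93], [0.94,-0.06,-0.34]]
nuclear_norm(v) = 4.65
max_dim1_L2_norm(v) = 2.12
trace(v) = -1.81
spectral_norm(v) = 2.18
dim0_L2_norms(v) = [0.94, 2.17, 1.64]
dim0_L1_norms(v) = [1.37, 2.77, 2.26]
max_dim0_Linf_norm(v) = 2.11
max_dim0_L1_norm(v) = 2.77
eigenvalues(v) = [(-0.05+1.28j), (-0.05-1.28j), (-1.71+0j)]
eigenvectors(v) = [[0.81+0.00j, 0.81-0.00j, 0.36+0.00j], [-0.02+0.50j, (-0.02-0.5j), -0.23+0.00j], [-0.30+0.12j, -0.30-0.12j, (0.9+0j)]]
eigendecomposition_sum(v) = [[0.08+0.57j, (0.99+0.09j), 0.22-0.21j],[-0.35+0.04j, -0.07+0.61j, (0.12+0.14j)],[(-0.11-0.2j), (-0.38+0.11j), -0.05+0.11j]] + [[(0.08-0.57j), (0.99-0.09j), (0.22+0.21j)], [(-0.35-0.04j), -0.07-0.61j, (0.12-0.14j)], [-0.11+0.20j, (-0.38-0.11j), -0.05-0.11j]] + [[-0.21+0.00j, (0.13+0j), (-0.57+0j)], [(0.13-0j), (-0.08-0j), (0.35-0j)], [(-0.52+0j), 0.33+0.00j, -1.42+0.00j]]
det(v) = -2.81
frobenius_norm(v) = 2.87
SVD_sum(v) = [[0.23, 2.01, 0.30], [-0.02, -0.20, -0.03], [-0.08, -0.72, -0.11]] + [[-0.17, 0.09, -0.48], [0.13, -0.07, 0.38], [-0.52, 0.28, -1.46]] + [[-0.12, 0.01, 0.04],[-0.68, 0.04, 0.25],[-0.14, 0.01, 0.05]]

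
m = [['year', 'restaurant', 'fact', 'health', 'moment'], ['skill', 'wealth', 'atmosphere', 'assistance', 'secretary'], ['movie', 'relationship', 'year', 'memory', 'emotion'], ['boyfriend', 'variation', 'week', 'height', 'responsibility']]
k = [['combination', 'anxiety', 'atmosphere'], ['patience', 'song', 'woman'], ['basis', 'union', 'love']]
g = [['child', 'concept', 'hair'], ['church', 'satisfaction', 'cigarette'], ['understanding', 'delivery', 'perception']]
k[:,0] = ['combination', 'patience', 'basis']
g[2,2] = 'perception'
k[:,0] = ['combination', 'patience', 'basis']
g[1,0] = 'church'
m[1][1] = 'wealth'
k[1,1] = 'song'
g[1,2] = 'cigarette'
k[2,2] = 'love'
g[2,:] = ['understanding', 'delivery', 'perception']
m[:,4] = ['moment', 'secretary', 'emotion', 'responsibility']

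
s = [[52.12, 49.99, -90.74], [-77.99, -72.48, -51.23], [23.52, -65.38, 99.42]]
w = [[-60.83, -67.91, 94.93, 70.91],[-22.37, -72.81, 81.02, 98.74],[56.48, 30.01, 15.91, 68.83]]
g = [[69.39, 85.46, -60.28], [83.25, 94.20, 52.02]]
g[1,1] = 94.2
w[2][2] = 15.91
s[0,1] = 49.99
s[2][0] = 23.52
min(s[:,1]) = -72.48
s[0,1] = 49.99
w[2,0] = 56.48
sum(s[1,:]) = -201.7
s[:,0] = [52.12, -77.99, 23.52]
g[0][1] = 85.46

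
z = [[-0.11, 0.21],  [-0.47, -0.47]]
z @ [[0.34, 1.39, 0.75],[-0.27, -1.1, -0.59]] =[[-0.09, -0.38, -0.21], [-0.03, -0.14, -0.08]]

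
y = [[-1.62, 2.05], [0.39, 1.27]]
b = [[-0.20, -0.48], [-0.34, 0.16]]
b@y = [[0.14, -1.02], [0.61, -0.49]]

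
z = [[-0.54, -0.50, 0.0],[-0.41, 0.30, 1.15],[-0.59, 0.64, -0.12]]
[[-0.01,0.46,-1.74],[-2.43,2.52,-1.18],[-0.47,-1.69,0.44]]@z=[[0.84, -0.97, 0.74], [0.98, 1.22, 3.04], [0.69, 0.01, -2.0]]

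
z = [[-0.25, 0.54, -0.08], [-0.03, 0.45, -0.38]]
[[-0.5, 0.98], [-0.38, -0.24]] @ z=[[0.10,0.17,-0.33], [0.1,-0.31,0.12]]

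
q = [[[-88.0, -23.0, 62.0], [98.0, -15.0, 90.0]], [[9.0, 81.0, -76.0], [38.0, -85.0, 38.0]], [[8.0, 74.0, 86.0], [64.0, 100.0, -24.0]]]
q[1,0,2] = -76.0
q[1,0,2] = -76.0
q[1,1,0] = 38.0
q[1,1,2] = 38.0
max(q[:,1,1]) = 100.0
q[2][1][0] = 64.0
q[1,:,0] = [9.0, 38.0]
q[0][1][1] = -15.0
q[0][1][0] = 98.0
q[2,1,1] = 100.0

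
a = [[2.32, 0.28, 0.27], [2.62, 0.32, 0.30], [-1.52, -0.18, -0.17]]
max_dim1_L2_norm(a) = 2.66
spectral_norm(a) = 3.87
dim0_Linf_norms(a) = [2.62, 0.32, 0.3]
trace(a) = 2.47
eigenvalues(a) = [(2.46+0j), 0j, -0j]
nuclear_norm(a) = 3.88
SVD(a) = [[-0.61, -0.4, 0.68], [-0.69, -0.16, -0.71], [0.4, -0.90, -0.18]] @ diag([3.868092829721884, 0.00647420505399356, 0.00399315953443125]) @ [[-0.99, -0.12, -0.11], [0.16, -0.56, -0.82], [0.03, -0.82, 0.57]]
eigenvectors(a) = [[(-0.61+0j),-0.06+0.07j,(-0.06-0.07j)], [-0.69+0.00j,0.75+0.00j,0.75-0.00j], [(0.4+0j),(-0.3-0.58j),-0.30+0.58j]]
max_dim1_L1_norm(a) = 3.24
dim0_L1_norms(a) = [6.46, 0.78, 0.74]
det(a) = 0.00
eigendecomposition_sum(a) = [[(2.32-0j),0.28-0.00j,0.27-0.00j],[2.63-0.00j,(0.32-0j),0.31-0.00j],[(-1.52+0j),-0.18+0.00j,-0.18+0.00j]] + [[0.00-0.00j, (-0-0j), (-0-0j)], [-0.00-0.00j, 0j, (-0+0j)], [0.00+0.00j, -0j, 0.00+0.00j]] + [[0j,(-0+0j),(-0+0j)],[-0.00+0.00j,0.00-0.00j,-0.00-0.00j],[0.00-0.00j,0.00+0.00j,-0j]]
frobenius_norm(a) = 3.87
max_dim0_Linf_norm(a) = 2.62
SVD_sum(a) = [[2.32, 0.28, 0.27], [2.62, 0.32, 0.30], [-1.52, -0.18, -0.17]] + [[-0.00, 0.0, 0.0], [-0.00, 0.0, 0.0], [-0.0, 0.00, 0.0]] + [[0.00,-0.0,0.0], [-0.0,0.00,-0.00], [-0.0,0.00,-0.00]]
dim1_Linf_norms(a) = [2.32, 2.62, 1.52]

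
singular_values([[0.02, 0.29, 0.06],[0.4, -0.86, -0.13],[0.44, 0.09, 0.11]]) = [1.0, 0.48, 0.01]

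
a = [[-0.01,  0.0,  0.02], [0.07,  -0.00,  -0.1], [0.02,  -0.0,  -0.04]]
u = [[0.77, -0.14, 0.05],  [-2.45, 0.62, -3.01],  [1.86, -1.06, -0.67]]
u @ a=[[-0.02,0.0,0.03],  [0.01,0.0,0.01],  [-0.11,0.00,0.17]]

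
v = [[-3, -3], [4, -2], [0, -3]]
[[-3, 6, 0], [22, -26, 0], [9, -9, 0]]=v @ [[4, -5, 0], [-3, 3, 0]]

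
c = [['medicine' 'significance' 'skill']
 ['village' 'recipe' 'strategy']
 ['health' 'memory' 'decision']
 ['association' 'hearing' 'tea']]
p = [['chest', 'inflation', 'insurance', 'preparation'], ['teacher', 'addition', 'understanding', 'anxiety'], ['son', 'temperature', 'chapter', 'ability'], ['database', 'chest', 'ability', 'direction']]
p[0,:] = ['chest', 'inflation', 'insurance', 'preparation']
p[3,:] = ['database', 'chest', 'ability', 'direction']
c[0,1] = 'significance'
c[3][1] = 'hearing'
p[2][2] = 'chapter'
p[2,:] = ['son', 'temperature', 'chapter', 'ability']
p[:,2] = ['insurance', 'understanding', 'chapter', 'ability']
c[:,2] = ['skill', 'strategy', 'decision', 'tea']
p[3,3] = 'direction'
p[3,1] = 'chest'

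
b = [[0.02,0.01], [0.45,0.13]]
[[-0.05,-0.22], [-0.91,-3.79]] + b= [[-0.03, -0.21], [-0.46, -3.66]]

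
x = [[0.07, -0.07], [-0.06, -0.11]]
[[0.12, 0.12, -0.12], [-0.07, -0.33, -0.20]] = x@ [[1.52, 3.1, 0.08], [-0.23, 1.35, 1.73]]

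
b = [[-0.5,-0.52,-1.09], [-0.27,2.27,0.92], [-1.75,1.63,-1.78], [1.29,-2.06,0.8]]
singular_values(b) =[4.12, 2.5, 0.0]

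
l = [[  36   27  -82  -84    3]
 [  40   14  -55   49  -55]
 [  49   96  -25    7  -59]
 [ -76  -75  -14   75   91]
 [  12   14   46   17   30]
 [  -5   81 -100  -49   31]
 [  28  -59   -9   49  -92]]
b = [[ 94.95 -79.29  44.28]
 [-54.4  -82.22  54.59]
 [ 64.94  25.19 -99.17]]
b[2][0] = 64.94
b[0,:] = [94.95, -79.29, 44.28]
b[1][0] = -54.4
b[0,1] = -79.29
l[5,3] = -49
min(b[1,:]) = -82.22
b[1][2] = 54.59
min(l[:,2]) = -100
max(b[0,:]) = 94.95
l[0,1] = 27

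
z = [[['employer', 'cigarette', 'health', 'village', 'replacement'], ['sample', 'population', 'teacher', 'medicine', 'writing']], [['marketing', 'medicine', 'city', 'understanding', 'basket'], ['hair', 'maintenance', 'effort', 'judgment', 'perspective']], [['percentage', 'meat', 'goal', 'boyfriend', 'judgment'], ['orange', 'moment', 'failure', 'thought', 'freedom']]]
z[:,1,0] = ['sample', 'hair', 'orange']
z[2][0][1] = 'meat'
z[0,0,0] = 'employer'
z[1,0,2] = 'city'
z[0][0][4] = 'replacement'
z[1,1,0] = 'hair'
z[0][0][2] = 'health'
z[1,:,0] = ['marketing', 'hair']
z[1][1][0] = 'hair'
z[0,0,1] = 'cigarette'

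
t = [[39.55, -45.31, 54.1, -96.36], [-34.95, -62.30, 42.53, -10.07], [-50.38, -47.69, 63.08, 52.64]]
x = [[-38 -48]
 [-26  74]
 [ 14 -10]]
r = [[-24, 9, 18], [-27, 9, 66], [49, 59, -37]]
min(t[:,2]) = 42.53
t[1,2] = 42.53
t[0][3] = -96.36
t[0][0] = 39.55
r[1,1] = 9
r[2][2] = -37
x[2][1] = -10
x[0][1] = -48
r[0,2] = 18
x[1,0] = -26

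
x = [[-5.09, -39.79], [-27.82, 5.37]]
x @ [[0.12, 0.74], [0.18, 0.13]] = [[-7.77, -8.94], [-2.37, -19.89]]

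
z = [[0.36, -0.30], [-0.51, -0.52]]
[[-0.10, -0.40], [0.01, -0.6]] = z@[[-0.16, -0.09], [0.13, 1.24]]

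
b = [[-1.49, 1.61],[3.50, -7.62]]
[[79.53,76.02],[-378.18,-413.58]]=b @ [[0.50, 15.14], [49.86, 61.23]]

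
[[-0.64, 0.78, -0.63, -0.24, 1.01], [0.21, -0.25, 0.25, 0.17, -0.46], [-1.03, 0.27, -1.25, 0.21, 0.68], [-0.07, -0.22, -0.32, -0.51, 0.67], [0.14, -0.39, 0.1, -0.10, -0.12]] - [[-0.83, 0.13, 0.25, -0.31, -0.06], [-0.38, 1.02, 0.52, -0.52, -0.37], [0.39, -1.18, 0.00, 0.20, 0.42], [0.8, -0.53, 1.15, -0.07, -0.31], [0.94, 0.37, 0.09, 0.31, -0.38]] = [[0.19, 0.65, -0.88, 0.07, 1.07], [0.59, -1.27, -0.27, 0.69, -0.09], [-1.42, 1.45, -1.25, 0.01, 0.26], [-0.87, 0.31, -1.47, -0.44, 0.98], [-0.8, -0.76, 0.01, -0.41, 0.26]]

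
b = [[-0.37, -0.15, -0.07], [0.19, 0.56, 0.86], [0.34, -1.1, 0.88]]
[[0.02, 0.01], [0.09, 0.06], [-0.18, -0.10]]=b @ [[-0.11, -0.06], [0.15, 0.09], [0.03, 0.02]]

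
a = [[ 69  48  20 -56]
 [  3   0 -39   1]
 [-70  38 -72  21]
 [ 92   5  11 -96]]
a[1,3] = 1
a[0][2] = 20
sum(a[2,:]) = -83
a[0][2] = 20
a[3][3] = -96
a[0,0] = 69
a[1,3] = 1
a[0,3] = -56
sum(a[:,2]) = -80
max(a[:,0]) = 92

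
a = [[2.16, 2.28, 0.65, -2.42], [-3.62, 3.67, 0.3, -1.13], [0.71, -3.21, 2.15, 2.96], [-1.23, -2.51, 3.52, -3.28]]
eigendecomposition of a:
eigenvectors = [[0.44+0.02j, (0.44-0.02j), (-0.02+0j), 0.25+0.00j], [0.5j, -0.5j, 0.20+0.00j, (0.22+0j)], [(-0.62+0j), (-0.62-0j), 0.88+0.00j, (-0.28+0j)], [-0.41-0.03j, (-0.41+0.03j), 0.43+0.00j, (0.9+0j)]]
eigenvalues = [(3.6+2.66j), (3.6-2.66j), (2.85+0j), (-5.35+0j)]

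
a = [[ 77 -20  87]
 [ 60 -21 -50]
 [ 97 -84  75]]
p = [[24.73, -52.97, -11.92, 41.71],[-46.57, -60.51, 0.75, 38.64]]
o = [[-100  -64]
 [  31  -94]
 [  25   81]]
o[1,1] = -94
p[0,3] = 41.71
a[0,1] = -20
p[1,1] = -60.51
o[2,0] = 25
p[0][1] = -52.97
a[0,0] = 77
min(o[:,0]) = -100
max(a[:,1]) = -20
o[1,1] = -94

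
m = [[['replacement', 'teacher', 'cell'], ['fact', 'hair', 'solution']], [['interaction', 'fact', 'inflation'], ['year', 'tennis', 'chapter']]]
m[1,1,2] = 'chapter'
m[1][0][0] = 'interaction'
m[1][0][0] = 'interaction'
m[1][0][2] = 'inflation'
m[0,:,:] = [['replacement', 'teacher', 'cell'], ['fact', 'hair', 'solution']]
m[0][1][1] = 'hair'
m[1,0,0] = 'interaction'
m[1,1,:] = ['year', 'tennis', 'chapter']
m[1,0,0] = 'interaction'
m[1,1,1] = 'tennis'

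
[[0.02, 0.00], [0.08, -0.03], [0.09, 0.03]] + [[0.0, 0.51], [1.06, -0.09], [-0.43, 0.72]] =[[0.02,0.51], [1.14,-0.12], [-0.34,0.75]]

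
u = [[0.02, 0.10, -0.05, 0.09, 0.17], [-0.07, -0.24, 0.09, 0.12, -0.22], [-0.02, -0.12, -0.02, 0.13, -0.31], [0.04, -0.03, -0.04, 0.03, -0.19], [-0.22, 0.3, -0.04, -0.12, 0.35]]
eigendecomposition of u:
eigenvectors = [[-0.24-0.06j, -0.24+0.06j, 0.15+0.00j, (-0.11+0j), (0.15+0j)], [(0.48-0.02j), 0.48+0.02j, 0.80+0.00j, (-0.53+0j), 0.52+0.00j], [(0.61+0j), 0.61-0.00j, -0.01+0.00j, (-0.77+0j), 0.79+0.00j], [0.29+0.06j, 0.29-0.06j, (-0.35+0j), (-0.27+0j), 0.20+0.00j], [-0.36-0.33j, -0.36+0.33j, -0.47+0.00j, 0.22+0.00j, (-0.19+0j)]]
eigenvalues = [(0.14+0.19j), (0.14-0.19j), (-0.18+0j), (0.03+0j), (0.01+0j)]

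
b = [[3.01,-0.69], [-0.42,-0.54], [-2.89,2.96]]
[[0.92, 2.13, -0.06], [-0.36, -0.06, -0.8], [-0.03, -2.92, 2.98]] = b@[[0.39,0.62,0.27],  [0.37,-0.38,1.27]]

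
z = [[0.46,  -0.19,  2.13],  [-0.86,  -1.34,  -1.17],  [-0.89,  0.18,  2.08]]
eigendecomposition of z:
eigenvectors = [[-0.12+0.00j, (0.77+0j), 0.77-0.00j], [(-0.99+0j), -0.38-0.02j, (-0.38+0.02j)], [(0.02+0j), (0.27+0.44j), 0.27-0.44j]]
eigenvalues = [(-1.42+0j), (1.31+1.23j), (1.31-1.23j)]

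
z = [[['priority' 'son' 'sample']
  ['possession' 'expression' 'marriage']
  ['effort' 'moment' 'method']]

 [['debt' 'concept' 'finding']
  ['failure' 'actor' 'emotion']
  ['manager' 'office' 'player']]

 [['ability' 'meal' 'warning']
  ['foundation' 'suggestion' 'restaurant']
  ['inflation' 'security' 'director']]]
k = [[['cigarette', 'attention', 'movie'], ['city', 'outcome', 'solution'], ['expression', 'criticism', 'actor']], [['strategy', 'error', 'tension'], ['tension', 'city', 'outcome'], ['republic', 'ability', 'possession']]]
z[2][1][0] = 'foundation'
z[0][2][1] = 'moment'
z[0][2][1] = 'moment'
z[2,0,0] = 'ability'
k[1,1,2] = 'outcome'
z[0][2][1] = 'moment'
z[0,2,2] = 'method'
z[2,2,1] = 'security'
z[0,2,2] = 'method'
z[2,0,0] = 'ability'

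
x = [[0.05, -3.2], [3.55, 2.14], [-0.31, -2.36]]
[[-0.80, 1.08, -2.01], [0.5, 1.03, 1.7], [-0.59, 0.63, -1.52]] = x @ [[-0.01,0.49,0.10], [0.25,-0.33,0.63]]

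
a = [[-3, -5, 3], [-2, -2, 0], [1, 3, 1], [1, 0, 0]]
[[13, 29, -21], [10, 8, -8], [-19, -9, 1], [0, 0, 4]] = a@[[0, 0, 4], [-5, -4, 0], [-4, 3, -3]]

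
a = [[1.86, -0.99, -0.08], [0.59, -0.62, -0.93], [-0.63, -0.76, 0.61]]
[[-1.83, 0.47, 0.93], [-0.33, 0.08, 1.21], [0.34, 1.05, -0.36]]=a @ [[-0.95, -0.21, 0.24], [0.09, -0.90, -0.42], [-0.31, 0.38, -0.87]]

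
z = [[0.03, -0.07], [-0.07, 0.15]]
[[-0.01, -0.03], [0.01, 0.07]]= z@[[-0.03, -0.19], [0.07, 0.37]]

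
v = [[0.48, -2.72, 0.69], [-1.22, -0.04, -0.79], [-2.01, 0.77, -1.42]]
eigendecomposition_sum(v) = [[-0.57, -0.69, -0.27], [-0.76, -0.93, -0.37], [-0.99, -1.21, -0.48]] + [[1.05, -2.03, 0.96], [-0.46, 0.88, -0.42], [-1.01, 1.96, -0.93]] + [[0.00, -0.01, 0.0],[-0.0, 0.00, -0.00],[-0.0, 0.01, -0.01]]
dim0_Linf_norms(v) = [2.01, 2.72, 1.42]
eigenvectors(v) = [[-0.41, -0.68, -0.54], [-0.55, 0.30, 0.11], [-0.72, 0.66, 0.83]]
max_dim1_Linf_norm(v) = 2.72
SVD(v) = [[-0.69, -0.71, 0.17], [0.30, -0.48, -0.83], [0.66, -0.52, 0.54]] @ diag([3.5255601219537955, 2.106851793044148, 0.0011613077986146064]) @ [[-0.57, 0.67, -0.47], [0.61, 0.73, 0.30], [0.54, -0.12, -0.83]]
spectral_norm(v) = 3.53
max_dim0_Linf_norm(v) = 2.72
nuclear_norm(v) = 5.63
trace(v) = -0.98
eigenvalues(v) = [-1.97, 1.0, -0.0]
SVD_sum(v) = [[1.39, -1.63, 1.14], [-0.60, 0.70, -0.49], [-1.34, 1.57, -1.09]] + [[-0.91, -1.09, -0.45], [-0.62, -0.74, -0.30], [-0.67, -0.8, -0.33]] + [[0.00, -0.00, -0.00], [-0.00, 0.0, 0.0], [0.00, -0.0, -0.00]]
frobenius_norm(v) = 4.11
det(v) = 0.01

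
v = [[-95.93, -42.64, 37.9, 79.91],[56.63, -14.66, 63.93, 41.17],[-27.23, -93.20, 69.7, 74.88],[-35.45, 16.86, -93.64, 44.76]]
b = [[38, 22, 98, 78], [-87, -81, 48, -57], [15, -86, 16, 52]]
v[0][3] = 79.91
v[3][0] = -35.45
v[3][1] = 16.86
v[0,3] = 79.91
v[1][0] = 56.63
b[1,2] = 48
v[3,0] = -35.45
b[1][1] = -81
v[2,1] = -93.2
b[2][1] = -86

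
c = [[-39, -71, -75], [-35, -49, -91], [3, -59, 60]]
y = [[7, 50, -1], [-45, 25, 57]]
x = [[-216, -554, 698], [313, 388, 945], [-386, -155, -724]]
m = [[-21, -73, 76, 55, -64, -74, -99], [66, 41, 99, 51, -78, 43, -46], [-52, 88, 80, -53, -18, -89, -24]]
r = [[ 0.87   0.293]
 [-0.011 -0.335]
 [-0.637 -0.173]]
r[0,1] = 0.293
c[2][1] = -59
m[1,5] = 43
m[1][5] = 43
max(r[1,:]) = -0.011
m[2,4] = -18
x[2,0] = -386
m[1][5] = 43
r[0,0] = 0.87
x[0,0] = -216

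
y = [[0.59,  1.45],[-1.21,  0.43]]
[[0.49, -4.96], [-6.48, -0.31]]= y @ [[4.78, -0.84], [-1.61, -3.08]]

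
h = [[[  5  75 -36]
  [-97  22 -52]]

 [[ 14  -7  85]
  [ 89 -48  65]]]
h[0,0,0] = 5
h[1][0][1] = -7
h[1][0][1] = -7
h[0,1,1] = 22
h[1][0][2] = 85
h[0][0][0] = 5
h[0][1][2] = -52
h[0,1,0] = -97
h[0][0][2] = -36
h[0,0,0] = 5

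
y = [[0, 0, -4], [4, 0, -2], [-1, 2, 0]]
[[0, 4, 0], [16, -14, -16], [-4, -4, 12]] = y @ [[4, -4, -4], [0, -4, 4], [0, -1, 0]]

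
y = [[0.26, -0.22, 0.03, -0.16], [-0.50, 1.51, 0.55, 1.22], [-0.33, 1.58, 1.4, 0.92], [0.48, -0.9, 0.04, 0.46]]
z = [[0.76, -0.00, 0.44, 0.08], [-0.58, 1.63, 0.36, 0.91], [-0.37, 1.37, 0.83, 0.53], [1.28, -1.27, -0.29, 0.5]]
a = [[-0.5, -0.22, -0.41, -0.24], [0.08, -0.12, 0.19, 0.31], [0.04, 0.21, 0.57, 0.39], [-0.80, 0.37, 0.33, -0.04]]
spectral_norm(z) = 2.97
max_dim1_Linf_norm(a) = 0.8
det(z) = 0.49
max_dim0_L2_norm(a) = 0.95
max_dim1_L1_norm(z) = 3.48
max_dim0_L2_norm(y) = 2.37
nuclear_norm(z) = 5.23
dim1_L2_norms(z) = [0.88, 1.99, 1.73, 1.89]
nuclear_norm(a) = 2.31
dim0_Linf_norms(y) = [0.5, 1.58, 1.4, 1.22]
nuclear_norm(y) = 4.89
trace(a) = -0.09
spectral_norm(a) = 1.00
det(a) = 0.00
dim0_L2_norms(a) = [0.95, 0.49, 0.8, 0.55]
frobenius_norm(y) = 3.34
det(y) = 0.26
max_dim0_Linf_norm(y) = 1.58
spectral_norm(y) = 3.11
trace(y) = 3.63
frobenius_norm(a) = 1.44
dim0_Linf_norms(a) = [0.8, 0.37, 0.57, 0.39]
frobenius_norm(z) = 3.36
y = a + z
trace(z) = 3.72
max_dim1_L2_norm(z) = 1.99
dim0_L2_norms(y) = [0.81, 2.37, 1.5, 1.6]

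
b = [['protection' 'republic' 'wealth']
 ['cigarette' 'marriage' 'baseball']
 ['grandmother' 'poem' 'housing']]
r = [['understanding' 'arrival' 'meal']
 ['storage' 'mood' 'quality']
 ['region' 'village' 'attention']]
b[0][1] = 'republic'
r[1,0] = 'storage'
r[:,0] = ['understanding', 'storage', 'region']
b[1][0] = 'cigarette'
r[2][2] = 'attention'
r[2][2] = 'attention'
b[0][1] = 'republic'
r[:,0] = ['understanding', 'storage', 'region']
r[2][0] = 'region'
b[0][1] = 'republic'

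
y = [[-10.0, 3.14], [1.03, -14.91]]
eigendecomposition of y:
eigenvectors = [[0.98, -0.50], [0.18, 0.87]]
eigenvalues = [-9.41, -15.5]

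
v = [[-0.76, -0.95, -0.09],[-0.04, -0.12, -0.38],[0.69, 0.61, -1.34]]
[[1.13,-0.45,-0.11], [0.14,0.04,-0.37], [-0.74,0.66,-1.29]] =v @ [[-0.28, 0.95, 0.11], [-0.96, -0.27, -0.07], [-0.03, -0.13, 0.99]]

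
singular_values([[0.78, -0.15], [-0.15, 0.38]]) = [0.83, 0.33]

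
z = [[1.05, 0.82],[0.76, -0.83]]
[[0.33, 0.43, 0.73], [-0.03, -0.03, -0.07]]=z @ [[0.17,  0.22,  0.37], [0.19,  0.24,  0.42]]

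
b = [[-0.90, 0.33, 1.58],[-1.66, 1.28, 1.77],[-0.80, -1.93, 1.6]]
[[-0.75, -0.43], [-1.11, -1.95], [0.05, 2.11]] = b @ [[-0.09, 0.73], [-0.36, -1.09], [-0.45, 0.37]]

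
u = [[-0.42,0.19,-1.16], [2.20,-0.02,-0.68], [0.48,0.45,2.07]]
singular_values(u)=[2.49, 2.29, 0.39]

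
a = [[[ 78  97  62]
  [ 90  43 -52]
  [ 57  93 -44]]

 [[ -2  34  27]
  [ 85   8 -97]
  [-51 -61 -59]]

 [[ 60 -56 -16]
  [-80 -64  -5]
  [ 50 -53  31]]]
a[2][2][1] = -53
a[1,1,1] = 8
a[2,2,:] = [50, -53, 31]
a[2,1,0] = -80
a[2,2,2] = 31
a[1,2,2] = -59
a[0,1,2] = -52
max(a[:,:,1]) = 97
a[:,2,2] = [-44, -59, 31]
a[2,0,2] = -16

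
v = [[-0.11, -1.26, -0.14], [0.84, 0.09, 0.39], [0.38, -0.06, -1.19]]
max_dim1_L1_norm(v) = 1.63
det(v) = -1.43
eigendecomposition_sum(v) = [[(-0.04+0.53j), (-0.62-0.01j), (-0.14+0.06j)], [0.45-0.03j, 0.07+0.52j, (0.07+0.11j)], [0.06+0.11j, (-0.12+0.08j), (-0.02+0.03j)]] + [[(-0.04-0.53j), -0.62+0.01j, (-0.14-0.06j)], [(0.45+0.03j), (0.07-0.52j), 0.07-0.11j], [(0.06-0.11j), -0.12-0.08j, (-0.02-0.03j)]] + [[-0.03+0.00j, -0.02+0.00j, 0.14+0.00j],[-0.05+0.00j, (-0.04+0j), 0.25+0.00j],[0.25-0.00j, 0.19-0.00j, -1.15-0.00j]]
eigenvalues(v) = [(0.01+1.08j), (0.01-1.08j), (-1.22+0j)]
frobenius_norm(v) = 2.01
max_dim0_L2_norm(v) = 1.26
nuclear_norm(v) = 3.43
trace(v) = -1.21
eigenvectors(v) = [[0.75+0.00j, (0.75-0j), -0.12+0.00j], [(-0.09-0.63j), -0.09+0.63j, -0.21+0.00j], [(0.15-0.1j), 0.15+0.10j, (0.97+0j)]]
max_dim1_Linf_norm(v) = 1.26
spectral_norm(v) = 1.37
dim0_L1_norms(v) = [1.33, 1.41, 1.72]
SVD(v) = [[0.74, 0.61, 0.27],[-0.28, -0.08, 0.96],[0.61, -0.79, 0.11]] @ diag([1.3712682117047077, 1.1806314259409287, 0.8803027477231123]) @ [[-0.06, -0.73, -0.68], [-0.37, -0.62, 0.70], [0.93, -0.29, 0.23]]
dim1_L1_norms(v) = [1.51, 1.32, 1.63]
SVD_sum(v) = [[-0.07, -0.74, -0.70], [0.02, 0.28, 0.26], [-0.05, -0.61, -0.57]] + [[-0.26, -0.45, 0.50], [0.03, 0.06, -0.06], [0.34, 0.57, -0.65]] + [[0.22, -0.07, 0.05],[0.78, -0.25, 0.19],[0.09, -0.03, 0.02]]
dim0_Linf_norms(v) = [0.84, 1.26, 1.19]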